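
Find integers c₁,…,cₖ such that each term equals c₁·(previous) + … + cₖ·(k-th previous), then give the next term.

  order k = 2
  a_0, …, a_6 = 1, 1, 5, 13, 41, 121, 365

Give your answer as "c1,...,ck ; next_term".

  a_2 = 2·1 + 3·1 = 5
  a_3 = 2·5 + 3·1 = 13
  a_4 = 2·13 + 3·5 = 41
  a_5 = 2·41 + 3·13 = 121
  a_6 = 2·121 + 3·41 = 365
  a_7 = 2·365 + 3·121 = 1093

2,3 ; 1093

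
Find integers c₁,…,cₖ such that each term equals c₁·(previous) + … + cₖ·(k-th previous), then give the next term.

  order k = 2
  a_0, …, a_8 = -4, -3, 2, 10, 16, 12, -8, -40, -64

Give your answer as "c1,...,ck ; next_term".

2,-2 ; -48

  a_2 = 2·-3 + -2·-4 = 2
  a_3 = 2·2 + -2·-3 = 10
  a_4 = 2·10 + -2·2 = 16
  a_5 = 2·16 + -2·10 = 12
  a_6 = 2·12 + -2·16 = -8
  a_7 = 2·-8 + -2·12 = -40
  a_8 = 2·-40 + -2·-8 = -64
  a_9 = 2·-64 + -2·-40 = -48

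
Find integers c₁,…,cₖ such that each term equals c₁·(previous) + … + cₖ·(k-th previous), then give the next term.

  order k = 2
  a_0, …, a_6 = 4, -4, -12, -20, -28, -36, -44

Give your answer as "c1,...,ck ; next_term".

2,-1 ; -52

  a_2 = 2·-4 + -1·4 = -12
  a_3 = 2·-12 + -1·-4 = -20
  a_4 = 2·-20 + -1·-12 = -28
  a_5 = 2·-28 + -1·-20 = -36
  a_6 = 2·-36 + -1·-28 = -44
  a_7 = 2·-44 + -1·-36 = -52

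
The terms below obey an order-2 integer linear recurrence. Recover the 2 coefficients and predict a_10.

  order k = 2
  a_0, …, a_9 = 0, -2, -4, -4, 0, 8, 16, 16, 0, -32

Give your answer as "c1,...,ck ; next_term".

2,-2 ; -64

  a_2 = 2·-2 + -2·0 = -4
  a_3 = 2·-4 + -2·-2 = -4
  a_4 = 2·-4 + -2·-4 = 0
  a_5 = 2·0 + -2·-4 = 8
  a_6 = 2·8 + -2·0 = 16
  a_7 = 2·16 + -2·8 = 16
  a_8 = 2·16 + -2·16 = 0
  a_9 = 2·0 + -2·16 = -32
  a_10 = 2·-32 + -2·0 = -64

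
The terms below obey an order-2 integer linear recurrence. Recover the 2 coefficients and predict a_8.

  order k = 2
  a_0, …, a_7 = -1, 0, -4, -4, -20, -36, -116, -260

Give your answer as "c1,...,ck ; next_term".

  a_2 = 1·0 + 4·-1 = -4
  a_3 = 1·-4 + 4·0 = -4
  a_4 = 1·-4 + 4·-4 = -20
  a_5 = 1·-20 + 4·-4 = -36
  a_6 = 1·-36 + 4·-20 = -116
  a_7 = 1·-116 + 4·-36 = -260
  a_8 = 1·-260 + 4·-116 = -724

1,4 ; -724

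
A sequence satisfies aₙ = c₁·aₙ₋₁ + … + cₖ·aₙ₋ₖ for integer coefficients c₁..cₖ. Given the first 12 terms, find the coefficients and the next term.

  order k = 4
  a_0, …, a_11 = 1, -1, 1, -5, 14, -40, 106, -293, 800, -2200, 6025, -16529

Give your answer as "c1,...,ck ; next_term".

  a_4 = -2·-5 + 2·1 + 1·-1 + 3·1 = 14
  a_5 = -2·14 + 2·-5 + 1·1 + 3·-1 = -40
  a_6 = -2·-40 + 2·14 + 1·-5 + 3·1 = 106
  a_7 = -2·106 + 2·-40 + 1·14 + 3·-5 = -293
  a_8 = -2·-293 + 2·106 + 1·-40 + 3·14 = 800
  a_9 = -2·800 + 2·-293 + 1·106 + 3·-40 = -2200
  a_10 = -2·-2200 + 2·800 + 1·-293 + 3·106 = 6025
  a_11 = -2·6025 + 2·-2200 + 1·800 + 3·-293 = -16529
  a_12 = -2·-16529 + 2·6025 + 1·-2200 + 3·800 = 45308

-2,2,1,3 ; 45308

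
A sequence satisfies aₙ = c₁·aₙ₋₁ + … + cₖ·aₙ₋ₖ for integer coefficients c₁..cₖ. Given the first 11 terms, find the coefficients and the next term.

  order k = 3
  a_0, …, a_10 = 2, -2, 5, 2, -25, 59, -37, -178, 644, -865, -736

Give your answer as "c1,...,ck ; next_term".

-2,-3,3 ; 5999

  a_3 = -2·5 + -3·-2 + 3·2 = 2
  a_4 = -2·2 + -3·5 + 3·-2 = -25
  a_5 = -2·-25 + -3·2 + 3·5 = 59
  a_6 = -2·59 + -3·-25 + 3·2 = -37
  a_7 = -2·-37 + -3·59 + 3·-25 = -178
  a_8 = -2·-178 + -3·-37 + 3·59 = 644
  a_9 = -2·644 + -3·-178 + 3·-37 = -865
  a_10 = -2·-865 + -3·644 + 3·-178 = -736
  a_11 = -2·-736 + -3·-865 + 3·644 = 5999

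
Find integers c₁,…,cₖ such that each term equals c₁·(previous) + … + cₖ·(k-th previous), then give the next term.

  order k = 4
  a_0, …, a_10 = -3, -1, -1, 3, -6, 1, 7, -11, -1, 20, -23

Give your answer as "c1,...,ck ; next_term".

-1,-1,1,1 ; -9

  a_4 = -1·3 + -1·-1 + 1·-1 + 1·-3 = -6
  a_5 = -1·-6 + -1·3 + 1·-1 + 1·-1 = 1
  a_6 = -1·1 + -1·-6 + 1·3 + 1·-1 = 7
  a_7 = -1·7 + -1·1 + 1·-6 + 1·3 = -11
  a_8 = -1·-11 + -1·7 + 1·1 + 1·-6 = -1
  a_9 = -1·-1 + -1·-11 + 1·7 + 1·1 = 20
  a_10 = -1·20 + -1·-1 + 1·-11 + 1·7 = -23
  a_11 = -1·-23 + -1·20 + 1·-1 + 1·-11 = -9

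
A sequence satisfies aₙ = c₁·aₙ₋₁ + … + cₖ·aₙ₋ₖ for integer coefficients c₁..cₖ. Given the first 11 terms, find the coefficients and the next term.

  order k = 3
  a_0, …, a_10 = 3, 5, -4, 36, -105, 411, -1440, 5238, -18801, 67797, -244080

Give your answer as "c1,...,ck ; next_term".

  a_3 = -3·-4 + 3·5 + 3·3 = 36
  a_4 = -3·36 + 3·-4 + 3·5 = -105
  a_5 = -3·-105 + 3·36 + 3·-4 = 411
  a_6 = -3·411 + 3·-105 + 3·36 = -1440
  a_7 = -3·-1440 + 3·411 + 3·-105 = 5238
  a_8 = -3·5238 + 3·-1440 + 3·411 = -18801
  a_9 = -3·-18801 + 3·5238 + 3·-1440 = 67797
  a_10 = -3·67797 + 3·-18801 + 3·5238 = -244080
  a_11 = -3·-244080 + 3·67797 + 3·-18801 = 879228

-3,3,3 ; 879228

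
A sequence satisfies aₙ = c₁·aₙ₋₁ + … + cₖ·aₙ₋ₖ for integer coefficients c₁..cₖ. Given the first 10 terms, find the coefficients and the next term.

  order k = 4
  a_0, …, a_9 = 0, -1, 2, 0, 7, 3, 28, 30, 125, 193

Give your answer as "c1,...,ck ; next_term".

1,3,-1,2 ; 594

  a_4 = 1·0 + 3·2 + -1·-1 + 2·0 = 7
  a_5 = 1·7 + 3·0 + -1·2 + 2·-1 = 3
  a_6 = 1·3 + 3·7 + -1·0 + 2·2 = 28
  a_7 = 1·28 + 3·3 + -1·7 + 2·0 = 30
  a_8 = 1·30 + 3·28 + -1·3 + 2·7 = 125
  a_9 = 1·125 + 3·30 + -1·28 + 2·3 = 193
  a_10 = 1·193 + 3·125 + -1·30 + 2·28 = 594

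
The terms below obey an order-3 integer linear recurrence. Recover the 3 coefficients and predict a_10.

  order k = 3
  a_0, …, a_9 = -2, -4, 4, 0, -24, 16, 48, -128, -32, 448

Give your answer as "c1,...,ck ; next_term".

  a_3 = 0·4 + -2·-4 + 4·-2 = 0
  a_4 = 0·0 + -2·4 + 4·-4 = -24
  a_5 = 0·-24 + -2·0 + 4·4 = 16
  a_6 = 0·16 + -2·-24 + 4·0 = 48
  a_7 = 0·48 + -2·16 + 4·-24 = -128
  a_8 = 0·-128 + -2·48 + 4·16 = -32
  a_9 = 0·-32 + -2·-128 + 4·48 = 448
  a_10 = 0·448 + -2·-32 + 4·-128 = -448

0,-2,4 ; -448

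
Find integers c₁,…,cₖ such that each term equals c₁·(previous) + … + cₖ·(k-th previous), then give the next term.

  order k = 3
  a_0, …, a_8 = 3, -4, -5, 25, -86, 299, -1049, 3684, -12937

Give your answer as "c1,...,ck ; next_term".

-4,-2,-1 ; 45429

  a_3 = -4·-5 + -2·-4 + -1·3 = 25
  a_4 = -4·25 + -2·-5 + -1·-4 = -86
  a_5 = -4·-86 + -2·25 + -1·-5 = 299
  a_6 = -4·299 + -2·-86 + -1·25 = -1049
  a_7 = -4·-1049 + -2·299 + -1·-86 = 3684
  a_8 = -4·3684 + -2·-1049 + -1·299 = -12937
  a_9 = -4·-12937 + -2·3684 + -1·-1049 = 45429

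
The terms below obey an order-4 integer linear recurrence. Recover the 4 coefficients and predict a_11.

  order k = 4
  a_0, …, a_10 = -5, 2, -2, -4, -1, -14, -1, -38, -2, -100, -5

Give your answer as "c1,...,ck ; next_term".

0,3,0,-1 ; -262

  a_4 = 0·-4 + 3·-2 + 0·2 + -1·-5 = -1
  a_5 = 0·-1 + 3·-4 + 0·-2 + -1·2 = -14
  a_6 = 0·-14 + 3·-1 + 0·-4 + -1·-2 = -1
  a_7 = 0·-1 + 3·-14 + 0·-1 + -1·-4 = -38
  a_8 = 0·-38 + 3·-1 + 0·-14 + -1·-1 = -2
  a_9 = 0·-2 + 3·-38 + 0·-1 + -1·-14 = -100
  a_10 = 0·-100 + 3·-2 + 0·-38 + -1·-1 = -5
  a_11 = 0·-5 + 3·-100 + 0·-2 + -1·-38 = -262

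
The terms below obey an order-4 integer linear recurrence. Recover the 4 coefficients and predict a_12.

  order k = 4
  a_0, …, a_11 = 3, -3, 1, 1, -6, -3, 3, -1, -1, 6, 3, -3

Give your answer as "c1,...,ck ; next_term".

  a_4 = 1·1 + -1·1 + 1·-3 + -1·3 = -6
  a_5 = 1·-6 + -1·1 + 1·1 + -1·-3 = -3
  a_6 = 1·-3 + -1·-6 + 1·1 + -1·1 = 3
  a_7 = 1·3 + -1·-3 + 1·-6 + -1·1 = -1
  a_8 = 1·-1 + -1·3 + 1·-3 + -1·-6 = -1
  a_9 = 1·-1 + -1·-1 + 1·3 + -1·-3 = 6
  a_10 = 1·6 + -1·-1 + 1·-1 + -1·3 = 3
  a_11 = 1·3 + -1·6 + 1·-1 + -1·-1 = -3
  a_12 = 1·-3 + -1·3 + 1·6 + -1·-1 = 1

1,-1,1,-1 ; 1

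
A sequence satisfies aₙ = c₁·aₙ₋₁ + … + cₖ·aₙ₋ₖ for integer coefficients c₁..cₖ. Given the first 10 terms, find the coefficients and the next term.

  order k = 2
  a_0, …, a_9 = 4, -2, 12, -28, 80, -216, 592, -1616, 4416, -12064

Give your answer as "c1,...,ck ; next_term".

  a_2 = -2·-2 + 2·4 = 12
  a_3 = -2·12 + 2·-2 = -28
  a_4 = -2·-28 + 2·12 = 80
  a_5 = -2·80 + 2·-28 = -216
  a_6 = -2·-216 + 2·80 = 592
  a_7 = -2·592 + 2·-216 = -1616
  a_8 = -2·-1616 + 2·592 = 4416
  a_9 = -2·4416 + 2·-1616 = -12064
  a_10 = -2·-12064 + 2·4416 = 32960

-2,2 ; 32960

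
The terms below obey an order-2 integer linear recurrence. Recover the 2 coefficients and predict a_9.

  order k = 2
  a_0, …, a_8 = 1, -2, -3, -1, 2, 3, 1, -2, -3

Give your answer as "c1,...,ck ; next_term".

1,-1 ; -1

  a_2 = 1·-2 + -1·1 = -3
  a_3 = 1·-3 + -1·-2 = -1
  a_4 = 1·-1 + -1·-3 = 2
  a_5 = 1·2 + -1·-1 = 3
  a_6 = 1·3 + -1·2 = 1
  a_7 = 1·1 + -1·3 = -2
  a_8 = 1·-2 + -1·1 = -3
  a_9 = 1·-3 + -1·-2 = -1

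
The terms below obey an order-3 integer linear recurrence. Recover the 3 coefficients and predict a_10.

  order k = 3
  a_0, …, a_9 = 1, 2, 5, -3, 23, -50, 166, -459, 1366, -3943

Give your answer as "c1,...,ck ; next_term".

-2,3,1 ; 11525

  a_3 = -2·5 + 3·2 + 1·1 = -3
  a_4 = -2·-3 + 3·5 + 1·2 = 23
  a_5 = -2·23 + 3·-3 + 1·5 = -50
  a_6 = -2·-50 + 3·23 + 1·-3 = 166
  a_7 = -2·166 + 3·-50 + 1·23 = -459
  a_8 = -2·-459 + 3·166 + 1·-50 = 1366
  a_9 = -2·1366 + 3·-459 + 1·166 = -3943
  a_10 = -2·-3943 + 3·1366 + 1·-459 = 11525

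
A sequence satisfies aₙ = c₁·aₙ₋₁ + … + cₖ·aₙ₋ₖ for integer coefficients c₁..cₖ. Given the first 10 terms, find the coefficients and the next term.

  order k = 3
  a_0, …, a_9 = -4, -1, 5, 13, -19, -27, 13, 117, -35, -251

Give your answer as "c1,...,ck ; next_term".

  a_3 = -1·5 + -2·-1 + -4·-4 = 13
  a_4 = -1·13 + -2·5 + -4·-1 = -19
  a_5 = -1·-19 + -2·13 + -4·5 = -27
  a_6 = -1·-27 + -2·-19 + -4·13 = 13
  a_7 = -1·13 + -2·-27 + -4·-19 = 117
  a_8 = -1·117 + -2·13 + -4·-27 = -35
  a_9 = -1·-35 + -2·117 + -4·13 = -251
  a_10 = -1·-251 + -2·-35 + -4·117 = -147

-1,-2,-4 ; -147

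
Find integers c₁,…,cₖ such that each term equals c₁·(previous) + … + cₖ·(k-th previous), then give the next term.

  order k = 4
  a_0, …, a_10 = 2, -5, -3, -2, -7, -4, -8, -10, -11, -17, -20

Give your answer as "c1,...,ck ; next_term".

1,1,0,-1 ; -27

  a_4 = 1·-2 + 1·-3 + 0·-5 + -1·2 = -7
  a_5 = 1·-7 + 1·-2 + 0·-3 + -1·-5 = -4
  a_6 = 1·-4 + 1·-7 + 0·-2 + -1·-3 = -8
  a_7 = 1·-8 + 1·-4 + 0·-7 + -1·-2 = -10
  a_8 = 1·-10 + 1·-8 + 0·-4 + -1·-7 = -11
  a_9 = 1·-11 + 1·-10 + 0·-8 + -1·-4 = -17
  a_10 = 1·-17 + 1·-11 + 0·-10 + -1·-8 = -20
  a_11 = 1·-20 + 1·-17 + 0·-11 + -1·-10 = -27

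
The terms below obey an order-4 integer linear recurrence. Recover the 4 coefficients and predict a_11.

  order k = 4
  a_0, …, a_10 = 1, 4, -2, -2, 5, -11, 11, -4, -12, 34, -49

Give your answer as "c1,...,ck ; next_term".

-1,0,1,-1 ; 41

  a_4 = -1·-2 + 0·-2 + 1·4 + -1·1 = 5
  a_5 = -1·5 + 0·-2 + 1·-2 + -1·4 = -11
  a_6 = -1·-11 + 0·5 + 1·-2 + -1·-2 = 11
  a_7 = -1·11 + 0·-11 + 1·5 + -1·-2 = -4
  a_8 = -1·-4 + 0·11 + 1·-11 + -1·5 = -12
  a_9 = -1·-12 + 0·-4 + 1·11 + -1·-11 = 34
  a_10 = -1·34 + 0·-12 + 1·-4 + -1·11 = -49
  a_11 = -1·-49 + 0·34 + 1·-12 + -1·-4 = 41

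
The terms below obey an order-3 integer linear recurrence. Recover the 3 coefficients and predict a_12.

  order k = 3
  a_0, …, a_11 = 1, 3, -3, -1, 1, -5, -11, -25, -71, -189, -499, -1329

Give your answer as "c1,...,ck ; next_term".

  a_3 = 2·-3 + 1·3 + 2·1 = -1
  a_4 = 2·-1 + 1·-3 + 2·3 = 1
  a_5 = 2·1 + 1·-1 + 2·-3 = -5
  a_6 = 2·-5 + 1·1 + 2·-1 = -11
  a_7 = 2·-11 + 1·-5 + 2·1 = -25
  a_8 = 2·-25 + 1·-11 + 2·-5 = -71
  a_9 = 2·-71 + 1·-25 + 2·-11 = -189
  a_10 = 2·-189 + 1·-71 + 2·-25 = -499
  a_11 = 2·-499 + 1·-189 + 2·-71 = -1329
  a_12 = 2·-1329 + 1·-499 + 2·-189 = -3535

2,1,2 ; -3535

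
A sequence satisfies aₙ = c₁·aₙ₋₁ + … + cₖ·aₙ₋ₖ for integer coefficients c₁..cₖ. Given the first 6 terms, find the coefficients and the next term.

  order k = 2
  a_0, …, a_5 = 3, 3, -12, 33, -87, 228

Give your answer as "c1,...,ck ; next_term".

-3,-1 ; -597

  a_2 = -3·3 + -1·3 = -12
  a_3 = -3·-12 + -1·3 = 33
  a_4 = -3·33 + -1·-12 = -87
  a_5 = -3·-87 + -1·33 = 228
  a_6 = -3·228 + -1·-87 = -597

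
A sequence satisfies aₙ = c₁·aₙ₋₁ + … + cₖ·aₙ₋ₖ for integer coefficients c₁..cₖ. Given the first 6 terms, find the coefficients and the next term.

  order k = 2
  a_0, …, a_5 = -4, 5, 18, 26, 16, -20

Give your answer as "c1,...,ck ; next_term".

2,-2 ; -72

  a_2 = 2·5 + -2·-4 = 18
  a_3 = 2·18 + -2·5 = 26
  a_4 = 2·26 + -2·18 = 16
  a_5 = 2·16 + -2·26 = -20
  a_6 = 2·-20 + -2·16 = -72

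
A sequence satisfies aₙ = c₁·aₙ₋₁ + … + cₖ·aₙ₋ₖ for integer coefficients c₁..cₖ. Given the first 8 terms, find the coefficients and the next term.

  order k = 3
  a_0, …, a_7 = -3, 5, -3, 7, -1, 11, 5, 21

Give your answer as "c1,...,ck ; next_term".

  a_3 = 0·-3 + 2·5 + 1·-3 = 7
  a_4 = 0·7 + 2·-3 + 1·5 = -1
  a_5 = 0·-1 + 2·7 + 1·-3 = 11
  a_6 = 0·11 + 2·-1 + 1·7 = 5
  a_7 = 0·5 + 2·11 + 1·-1 = 21
  a_8 = 0·21 + 2·5 + 1·11 = 21

0,2,1 ; 21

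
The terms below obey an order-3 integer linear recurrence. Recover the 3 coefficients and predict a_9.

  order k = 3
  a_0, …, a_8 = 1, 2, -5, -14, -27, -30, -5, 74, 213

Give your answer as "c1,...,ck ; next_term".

2,-1,-2 ; 362

  a_3 = 2·-5 + -1·2 + -2·1 = -14
  a_4 = 2·-14 + -1·-5 + -2·2 = -27
  a_5 = 2·-27 + -1·-14 + -2·-5 = -30
  a_6 = 2·-30 + -1·-27 + -2·-14 = -5
  a_7 = 2·-5 + -1·-30 + -2·-27 = 74
  a_8 = 2·74 + -1·-5 + -2·-30 = 213
  a_9 = 2·213 + -1·74 + -2·-5 = 362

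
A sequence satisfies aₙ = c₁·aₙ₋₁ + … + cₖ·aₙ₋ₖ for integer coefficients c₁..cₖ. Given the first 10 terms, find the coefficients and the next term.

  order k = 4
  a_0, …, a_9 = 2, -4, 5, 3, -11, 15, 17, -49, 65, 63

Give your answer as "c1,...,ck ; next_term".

  a_4 = -1·3 + 0·5 + 4·-4 + 4·2 = -11
  a_5 = -1·-11 + 0·3 + 4·5 + 4·-4 = 15
  a_6 = -1·15 + 0·-11 + 4·3 + 4·5 = 17
  a_7 = -1·17 + 0·15 + 4·-11 + 4·3 = -49
  a_8 = -1·-49 + 0·17 + 4·15 + 4·-11 = 65
  a_9 = -1·65 + 0·-49 + 4·17 + 4·15 = 63
  a_10 = -1·63 + 0·65 + 4·-49 + 4·17 = -191

-1,0,4,4 ; -191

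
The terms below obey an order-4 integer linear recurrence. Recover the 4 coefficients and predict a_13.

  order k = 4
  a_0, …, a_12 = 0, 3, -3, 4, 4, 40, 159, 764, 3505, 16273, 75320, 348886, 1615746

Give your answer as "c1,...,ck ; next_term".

4,3,-1,3 ; 7483141

  a_4 = 4·4 + 3·-3 + -1·3 + 3·0 = 4
  a_5 = 4·4 + 3·4 + -1·-3 + 3·3 = 40
  a_6 = 4·40 + 3·4 + -1·4 + 3·-3 = 159
  a_7 = 4·159 + 3·40 + -1·4 + 3·4 = 764
  a_8 = 4·764 + 3·159 + -1·40 + 3·4 = 3505
  a_9 = 4·3505 + 3·764 + -1·159 + 3·40 = 16273
  a_10 = 4·16273 + 3·3505 + -1·764 + 3·159 = 75320
  a_11 = 4·75320 + 3·16273 + -1·3505 + 3·764 = 348886
  a_12 = 4·348886 + 3·75320 + -1·16273 + 3·3505 = 1615746
  a_13 = 4·1615746 + 3·348886 + -1·75320 + 3·16273 = 7483141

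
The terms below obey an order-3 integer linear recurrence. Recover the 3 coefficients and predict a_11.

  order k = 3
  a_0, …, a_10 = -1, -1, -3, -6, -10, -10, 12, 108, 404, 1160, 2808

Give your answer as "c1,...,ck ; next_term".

  a_3 = 4·-3 + -4·-1 + -2·-1 = -6
  a_4 = 4·-6 + -4·-3 + -2·-1 = -10
  a_5 = 4·-10 + -4·-6 + -2·-3 = -10
  a_6 = 4·-10 + -4·-10 + -2·-6 = 12
  a_7 = 4·12 + -4·-10 + -2·-10 = 108
  a_8 = 4·108 + -4·12 + -2·-10 = 404
  a_9 = 4·404 + -4·108 + -2·12 = 1160
  a_10 = 4·1160 + -4·404 + -2·108 = 2808
  a_11 = 4·2808 + -4·1160 + -2·404 = 5784

4,-4,-2 ; 5784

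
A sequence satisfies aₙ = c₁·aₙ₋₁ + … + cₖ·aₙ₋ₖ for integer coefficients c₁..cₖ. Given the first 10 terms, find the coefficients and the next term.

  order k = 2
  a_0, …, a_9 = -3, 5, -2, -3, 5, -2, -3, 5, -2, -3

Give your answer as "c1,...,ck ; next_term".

  a_2 = -1·5 + -1·-3 = -2
  a_3 = -1·-2 + -1·5 = -3
  a_4 = -1·-3 + -1·-2 = 5
  a_5 = -1·5 + -1·-3 = -2
  a_6 = -1·-2 + -1·5 = -3
  a_7 = -1·-3 + -1·-2 = 5
  a_8 = -1·5 + -1·-3 = -2
  a_9 = -1·-2 + -1·5 = -3
  a_10 = -1·-3 + -1·-2 = 5

-1,-1 ; 5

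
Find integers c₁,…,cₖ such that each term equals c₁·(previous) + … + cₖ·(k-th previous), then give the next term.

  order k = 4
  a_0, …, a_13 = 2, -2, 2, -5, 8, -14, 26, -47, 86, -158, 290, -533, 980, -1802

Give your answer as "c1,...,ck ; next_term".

-2,0,0,-1 ; 3314

  a_4 = -2·-5 + 0·2 + 0·-2 + -1·2 = 8
  a_5 = -2·8 + 0·-5 + 0·2 + -1·-2 = -14
  a_6 = -2·-14 + 0·8 + 0·-5 + -1·2 = 26
  a_7 = -2·26 + 0·-14 + 0·8 + -1·-5 = -47
  a_8 = -2·-47 + 0·26 + 0·-14 + -1·8 = 86
  a_9 = -2·86 + 0·-47 + 0·26 + -1·-14 = -158
  a_10 = -2·-158 + 0·86 + 0·-47 + -1·26 = 290
  a_11 = -2·290 + 0·-158 + 0·86 + -1·-47 = -533
  a_12 = -2·-533 + 0·290 + 0·-158 + -1·86 = 980
  a_13 = -2·980 + 0·-533 + 0·290 + -1·-158 = -1802
  a_14 = -2·-1802 + 0·980 + 0·-533 + -1·290 = 3314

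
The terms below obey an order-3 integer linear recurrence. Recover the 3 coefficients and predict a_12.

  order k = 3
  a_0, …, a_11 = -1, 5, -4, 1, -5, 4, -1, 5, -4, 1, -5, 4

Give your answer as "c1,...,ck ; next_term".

0,0,-1 ; -1

  a_3 = 0·-4 + 0·5 + -1·-1 = 1
  a_4 = 0·1 + 0·-4 + -1·5 = -5
  a_5 = 0·-5 + 0·1 + -1·-4 = 4
  a_6 = 0·4 + 0·-5 + -1·1 = -1
  a_7 = 0·-1 + 0·4 + -1·-5 = 5
  a_8 = 0·5 + 0·-1 + -1·4 = -4
  a_9 = 0·-4 + 0·5 + -1·-1 = 1
  a_10 = 0·1 + 0·-4 + -1·5 = -5
  a_11 = 0·-5 + 0·1 + -1·-4 = 4
  a_12 = 0·4 + 0·-5 + -1·1 = -1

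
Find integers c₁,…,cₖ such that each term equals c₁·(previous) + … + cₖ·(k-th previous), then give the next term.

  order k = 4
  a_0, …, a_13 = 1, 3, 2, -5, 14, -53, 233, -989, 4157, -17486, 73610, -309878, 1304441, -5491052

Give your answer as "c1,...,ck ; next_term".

  a_4 = -4·-5 + 0·2 + -3·3 + 3·1 = 14
  a_5 = -4·14 + 0·-5 + -3·2 + 3·3 = -53
  a_6 = -4·-53 + 0·14 + -3·-5 + 3·2 = 233
  a_7 = -4·233 + 0·-53 + -3·14 + 3·-5 = -989
  a_8 = -4·-989 + 0·233 + -3·-53 + 3·14 = 4157
  a_9 = -4·4157 + 0·-989 + -3·233 + 3·-53 = -17486
  a_10 = -4·-17486 + 0·4157 + -3·-989 + 3·233 = 73610
  a_11 = -4·73610 + 0·-17486 + -3·4157 + 3·-989 = -309878
  a_12 = -4·-309878 + 0·73610 + -3·-17486 + 3·4157 = 1304441
  a_13 = -4·1304441 + 0·-309878 + -3·73610 + 3·-17486 = -5491052
  a_14 = -4·-5491052 + 0·1304441 + -3·-309878 + 3·73610 = 23114672

-4,0,-3,3 ; 23114672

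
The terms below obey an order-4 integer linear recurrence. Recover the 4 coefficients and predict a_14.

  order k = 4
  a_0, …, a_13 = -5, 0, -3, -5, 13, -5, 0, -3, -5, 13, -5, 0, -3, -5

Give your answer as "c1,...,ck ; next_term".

-1,-1,-1,-1 ; 13

  a_4 = -1·-5 + -1·-3 + -1·0 + -1·-5 = 13
  a_5 = -1·13 + -1·-5 + -1·-3 + -1·0 = -5
  a_6 = -1·-5 + -1·13 + -1·-5 + -1·-3 = 0
  a_7 = -1·0 + -1·-5 + -1·13 + -1·-5 = -3
  a_8 = -1·-3 + -1·0 + -1·-5 + -1·13 = -5
  a_9 = -1·-5 + -1·-3 + -1·0 + -1·-5 = 13
  a_10 = -1·13 + -1·-5 + -1·-3 + -1·0 = -5
  a_11 = -1·-5 + -1·13 + -1·-5 + -1·-3 = 0
  a_12 = -1·0 + -1·-5 + -1·13 + -1·-5 = -3
  a_13 = -1·-3 + -1·0 + -1·-5 + -1·13 = -5
  a_14 = -1·-5 + -1·-3 + -1·0 + -1·-5 = 13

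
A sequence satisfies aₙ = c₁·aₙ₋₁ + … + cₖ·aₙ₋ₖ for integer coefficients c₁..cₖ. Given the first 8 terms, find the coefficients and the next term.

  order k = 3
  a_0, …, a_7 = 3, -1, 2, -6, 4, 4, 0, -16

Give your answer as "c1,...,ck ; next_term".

-1,-2,-2 ; 8

  a_3 = -1·2 + -2·-1 + -2·3 = -6
  a_4 = -1·-6 + -2·2 + -2·-1 = 4
  a_5 = -1·4 + -2·-6 + -2·2 = 4
  a_6 = -1·4 + -2·4 + -2·-6 = 0
  a_7 = -1·0 + -2·4 + -2·4 = -16
  a_8 = -1·-16 + -2·0 + -2·4 = 8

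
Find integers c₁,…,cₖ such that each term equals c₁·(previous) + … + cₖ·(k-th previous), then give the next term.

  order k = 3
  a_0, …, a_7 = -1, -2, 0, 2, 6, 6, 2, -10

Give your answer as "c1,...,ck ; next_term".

  a_3 = 1·0 + 0·-2 + -2·-1 = 2
  a_4 = 1·2 + 0·0 + -2·-2 = 6
  a_5 = 1·6 + 0·2 + -2·0 = 6
  a_6 = 1·6 + 0·6 + -2·2 = 2
  a_7 = 1·2 + 0·6 + -2·6 = -10
  a_8 = 1·-10 + 0·2 + -2·6 = -22

1,0,-2 ; -22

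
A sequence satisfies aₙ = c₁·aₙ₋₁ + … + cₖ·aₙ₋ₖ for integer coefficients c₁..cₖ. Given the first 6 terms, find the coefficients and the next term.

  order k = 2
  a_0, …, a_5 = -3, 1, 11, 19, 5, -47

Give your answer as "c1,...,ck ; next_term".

2,-3 ; -109

  a_2 = 2·1 + -3·-3 = 11
  a_3 = 2·11 + -3·1 = 19
  a_4 = 2·19 + -3·11 = 5
  a_5 = 2·5 + -3·19 = -47
  a_6 = 2·-47 + -3·5 = -109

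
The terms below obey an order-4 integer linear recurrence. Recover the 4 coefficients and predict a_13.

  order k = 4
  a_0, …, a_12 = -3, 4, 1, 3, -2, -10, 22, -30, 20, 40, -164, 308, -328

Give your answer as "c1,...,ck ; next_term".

  a_4 = -2·3 + -2·1 + 0·4 + -2·-3 = -2
  a_5 = -2·-2 + -2·3 + 0·1 + -2·4 = -10
  a_6 = -2·-10 + -2·-2 + 0·3 + -2·1 = 22
  a_7 = -2·22 + -2·-10 + 0·-2 + -2·3 = -30
  a_8 = -2·-30 + -2·22 + 0·-10 + -2·-2 = 20
  a_9 = -2·20 + -2·-30 + 0·22 + -2·-10 = 40
  a_10 = -2·40 + -2·20 + 0·-30 + -2·22 = -164
  a_11 = -2·-164 + -2·40 + 0·20 + -2·-30 = 308
  a_12 = -2·308 + -2·-164 + 0·40 + -2·20 = -328
  a_13 = -2·-328 + -2·308 + 0·-164 + -2·40 = -40

-2,-2,0,-2 ; -40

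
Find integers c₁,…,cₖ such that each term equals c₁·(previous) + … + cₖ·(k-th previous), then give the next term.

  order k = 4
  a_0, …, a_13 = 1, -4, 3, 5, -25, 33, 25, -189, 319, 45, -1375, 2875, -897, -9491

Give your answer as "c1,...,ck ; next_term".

  a_4 = -2·5 + -3·3 + 2·-4 + 2·1 = -25
  a_5 = -2·-25 + -3·5 + 2·3 + 2·-4 = 33
  a_6 = -2·33 + -3·-25 + 2·5 + 2·3 = 25
  a_7 = -2·25 + -3·33 + 2·-25 + 2·5 = -189
  a_8 = -2·-189 + -3·25 + 2·33 + 2·-25 = 319
  a_9 = -2·319 + -3·-189 + 2·25 + 2·33 = 45
  a_10 = -2·45 + -3·319 + 2·-189 + 2·25 = -1375
  a_11 = -2·-1375 + -3·45 + 2·319 + 2·-189 = 2875
  a_12 = -2·2875 + -3·-1375 + 2·45 + 2·319 = -897
  a_13 = -2·-897 + -3·2875 + 2·-1375 + 2·45 = -9491
  a_14 = -2·-9491 + -3·-897 + 2·2875 + 2·-1375 = 24673

-2,-3,2,2 ; 24673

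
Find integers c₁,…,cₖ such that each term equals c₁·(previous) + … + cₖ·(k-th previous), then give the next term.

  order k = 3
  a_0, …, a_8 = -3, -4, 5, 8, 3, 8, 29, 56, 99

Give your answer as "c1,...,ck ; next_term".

2,-1,2 ; 200

  a_3 = 2·5 + -1·-4 + 2·-3 = 8
  a_4 = 2·8 + -1·5 + 2·-4 = 3
  a_5 = 2·3 + -1·8 + 2·5 = 8
  a_6 = 2·8 + -1·3 + 2·8 = 29
  a_7 = 2·29 + -1·8 + 2·3 = 56
  a_8 = 2·56 + -1·29 + 2·8 = 99
  a_9 = 2·99 + -1·56 + 2·29 = 200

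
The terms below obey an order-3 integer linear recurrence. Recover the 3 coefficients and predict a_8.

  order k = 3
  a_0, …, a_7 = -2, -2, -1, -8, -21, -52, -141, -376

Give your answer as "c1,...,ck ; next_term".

2,1,2 ; -997

  a_3 = 2·-1 + 1·-2 + 2·-2 = -8
  a_4 = 2·-8 + 1·-1 + 2·-2 = -21
  a_5 = 2·-21 + 1·-8 + 2·-1 = -52
  a_6 = 2·-52 + 1·-21 + 2·-8 = -141
  a_7 = 2·-141 + 1·-52 + 2·-21 = -376
  a_8 = 2·-376 + 1·-141 + 2·-52 = -997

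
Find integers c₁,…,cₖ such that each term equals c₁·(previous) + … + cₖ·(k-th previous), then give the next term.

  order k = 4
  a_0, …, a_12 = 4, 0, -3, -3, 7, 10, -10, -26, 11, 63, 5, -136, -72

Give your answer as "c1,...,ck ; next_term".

1,-2,1,1 ; 268

  a_4 = 1·-3 + -2·-3 + 1·0 + 1·4 = 7
  a_5 = 1·7 + -2·-3 + 1·-3 + 1·0 = 10
  a_6 = 1·10 + -2·7 + 1·-3 + 1·-3 = -10
  a_7 = 1·-10 + -2·10 + 1·7 + 1·-3 = -26
  a_8 = 1·-26 + -2·-10 + 1·10 + 1·7 = 11
  a_9 = 1·11 + -2·-26 + 1·-10 + 1·10 = 63
  a_10 = 1·63 + -2·11 + 1·-26 + 1·-10 = 5
  a_11 = 1·5 + -2·63 + 1·11 + 1·-26 = -136
  a_12 = 1·-136 + -2·5 + 1·63 + 1·11 = -72
  a_13 = 1·-72 + -2·-136 + 1·5 + 1·63 = 268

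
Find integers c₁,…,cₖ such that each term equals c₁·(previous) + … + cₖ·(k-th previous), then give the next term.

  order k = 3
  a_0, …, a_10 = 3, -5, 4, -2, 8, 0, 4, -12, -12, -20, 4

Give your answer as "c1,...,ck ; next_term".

1,0,-2 ; 28

  a_3 = 1·4 + 0·-5 + -2·3 = -2
  a_4 = 1·-2 + 0·4 + -2·-5 = 8
  a_5 = 1·8 + 0·-2 + -2·4 = 0
  a_6 = 1·0 + 0·8 + -2·-2 = 4
  a_7 = 1·4 + 0·0 + -2·8 = -12
  a_8 = 1·-12 + 0·4 + -2·0 = -12
  a_9 = 1·-12 + 0·-12 + -2·4 = -20
  a_10 = 1·-20 + 0·-12 + -2·-12 = 4
  a_11 = 1·4 + 0·-20 + -2·-12 = 28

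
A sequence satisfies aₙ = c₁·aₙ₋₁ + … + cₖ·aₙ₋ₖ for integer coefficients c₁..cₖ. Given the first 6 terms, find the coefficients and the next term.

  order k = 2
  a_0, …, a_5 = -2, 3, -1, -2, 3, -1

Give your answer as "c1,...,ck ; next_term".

  a_2 = -1·3 + -1·-2 = -1
  a_3 = -1·-1 + -1·3 = -2
  a_4 = -1·-2 + -1·-1 = 3
  a_5 = -1·3 + -1·-2 = -1
  a_6 = -1·-1 + -1·3 = -2

-1,-1 ; -2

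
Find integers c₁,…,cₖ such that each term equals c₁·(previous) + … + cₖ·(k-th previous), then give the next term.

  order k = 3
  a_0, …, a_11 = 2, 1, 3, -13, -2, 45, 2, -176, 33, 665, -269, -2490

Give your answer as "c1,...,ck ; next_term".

  a_3 = -1·3 + -4·1 + -3·2 = -13
  a_4 = -1·-13 + -4·3 + -3·1 = -2
  a_5 = -1·-2 + -4·-13 + -3·3 = 45
  a_6 = -1·45 + -4·-2 + -3·-13 = 2
  a_7 = -1·2 + -4·45 + -3·-2 = -176
  a_8 = -1·-176 + -4·2 + -3·45 = 33
  a_9 = -1·33 + -4·-176 + -3·2 = 665
  a_10 = -1·665 + -4·33 + -3·-176 = -269
  a_11 = -1·-269 + -4·665 + -3·33 = -2490
  a_12 = -1·-2490 + -4·-269 + -3·665 = 1571

-1,-4,-3 ; 1571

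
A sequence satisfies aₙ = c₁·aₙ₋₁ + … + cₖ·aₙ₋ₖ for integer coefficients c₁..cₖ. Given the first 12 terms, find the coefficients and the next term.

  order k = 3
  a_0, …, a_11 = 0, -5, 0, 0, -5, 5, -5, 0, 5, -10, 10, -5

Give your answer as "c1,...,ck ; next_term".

  a_3 = -1·0 + 0·-5 + 1·0 = 0
  a_4 = -1·0 + 0·0 + 1·-5 = -5
  a_5 = -1·-5 + 0·0 + 1·0 = 5
  a_6 = -1·5 + 0·-5 + 1·0 = -5
  a_7 = -1·-5 + 0·5 + 1·-5 = 0
  a_8 = -1·0 + 0·-5 + 1·5 = 5
  a_9 = -1·5 + 0·0 + 1·-5 = -10
  a_10 = -1·-10 + 0·5 + 1·0 = 10
  a_11 = -1·10 + 0·-10 + 1·5 = -5
  a_12 = -1·-5 + 0·10 + 1·-10 = -5

-1,0,1 ; -5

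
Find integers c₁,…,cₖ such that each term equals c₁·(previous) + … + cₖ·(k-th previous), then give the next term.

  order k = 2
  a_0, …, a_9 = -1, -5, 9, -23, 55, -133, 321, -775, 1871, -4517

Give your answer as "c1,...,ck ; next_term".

  a_2 = -2·-5 + 1·-1 = 9
  a_3 = -2·9 + 1·-5 = -23
  a_4 = -2·-23 + 1·9 = 55
  a_5 = -2·55 + 1·-23 = -133
  a_6 = -2·-133 + 1·55 = 321
  a_7 = -2·321 + 1·-133 = -775
  a_8 = -2·-775 + 1·321 = 1871
  a_9 = -2·1871 + 1·-775 = -4517
  a_10 = -2·-4517 + 1·1871 = 10905

-2,1 ; 10905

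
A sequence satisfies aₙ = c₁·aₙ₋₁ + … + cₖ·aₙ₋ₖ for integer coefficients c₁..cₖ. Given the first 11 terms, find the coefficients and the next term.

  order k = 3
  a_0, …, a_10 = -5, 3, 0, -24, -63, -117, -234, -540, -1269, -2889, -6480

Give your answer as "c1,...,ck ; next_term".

  a_3 = 3·0 + -3·3 + 3·-5 = -24
  a_4 = 3·-24 + -3·0 + 3·3 = -63
  a_5 = 3·-63 + -3·-24 + 3·0 = -117
  a_6 = 3·-117 + -3·-63 + 3·-24 = -234
  a_7 = 3·-234 + -3·-117 + 3·-63 = -540
  a_8 = 3·-540 + -3·-234 + 3·-117 = -1269
  a_9 = 3·-1269 + -3·-540 + 3·-234 = -2889
  a_10 = 3·-2889 + -3·-1269 + 3·-540 = -6480
  a_11 = 3·-6480 + -3·-2889 + 3·-1269 = -14580

3,-3,3 ; -14580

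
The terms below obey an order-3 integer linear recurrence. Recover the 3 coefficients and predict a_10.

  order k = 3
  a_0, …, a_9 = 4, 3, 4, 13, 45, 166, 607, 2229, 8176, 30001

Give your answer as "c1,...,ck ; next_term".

  a_3 = 3·4 + 3·3 + -2·4 = 13
  a_4 = 3·13 + 3·4 + -2·3 = 45
  a_5 = 3·45 + 3·13 + -2·4 = 166
  a_6 = 3·166 + 3·45 + -2·13 = 607
  a_7 = 3·607 + 3·166 + -2·45 = 2229
  a_8 = 3·2229 + 3·607 + -2·166 = 8176
  a_9 = 3·8176 + 3·2229 + -2·607 = 30001
  a_10 = 3·30001 + 3·8176 + -2·2229 = 110073

3,3,-2 ; 110073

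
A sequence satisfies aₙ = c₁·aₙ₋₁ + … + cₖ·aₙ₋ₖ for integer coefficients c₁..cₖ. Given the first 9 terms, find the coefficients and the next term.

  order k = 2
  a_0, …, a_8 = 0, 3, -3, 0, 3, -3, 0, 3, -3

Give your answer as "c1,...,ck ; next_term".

-1,-1 ; 0

  a_2 = -1·3 + -1·0 = -3
  a_3 = -1·-3 + -1·3 = 0
  a_4 = -1·0 + -1·-3 = 3
  a_5 = -1·3 + -1·0 = -3
  a_6 = -1·-3 + -1·3 = 0
  a_7 = -1·0 + -1·-3 = 3
  a_8 = -1·3 + -1·0 = -3
  a_9 = -1·-3 + -1·3 = 0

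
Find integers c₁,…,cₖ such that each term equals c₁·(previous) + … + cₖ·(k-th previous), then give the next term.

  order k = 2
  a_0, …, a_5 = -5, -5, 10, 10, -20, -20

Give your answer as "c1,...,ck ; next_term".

0,-2 ; 40

  a_2 = 0·-5 + -2·-5 = 10
  a_3 = 0·10 + -2·-5 = 10
  a_4 = 0·10 + -2·10 = -20
  a_5 = 0·-20 + -2·10 = -20
  a_6 = 0·-20 + -2·-20 = 40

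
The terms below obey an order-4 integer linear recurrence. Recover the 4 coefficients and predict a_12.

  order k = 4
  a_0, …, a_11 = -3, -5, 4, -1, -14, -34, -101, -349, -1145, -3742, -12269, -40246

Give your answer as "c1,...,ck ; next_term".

2,3,3,3 ; -131960

  a_4 = 2·-1 + 3·4 + 3·-5 + 3·-3 = -14
  a_5 = 2·-14 + 3·-1 + 3·4 + 3·-5 = -34
  a_6 = 2·-34 + 3·-14 + 3·-1 + 3·4 = -101
  a_7 = 2·-101 + 3·-34 + 3·-14 + 3·-1 = -349
  a_8 = 2·-349 + 3·-101 + 3·-34 + 3·-14 = -1145
  a_9 = 2·-1145 + 3·-349 + 3·-101 + 3·-34 = -3742
  a_10 = 2·-3742 + 3·-1145 + 3·-349 + 3·-101 = -12269
  a_11 = 2·-12269 + 3·-3742 + 3·-1145 + 3·-349 = -40246
  a_12 = 2·-40246 + 3·-12269 + 3·-3742 + 3·-1145 = -131960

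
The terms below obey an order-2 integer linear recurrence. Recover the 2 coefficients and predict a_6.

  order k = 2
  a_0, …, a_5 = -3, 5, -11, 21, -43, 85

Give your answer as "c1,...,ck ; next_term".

-1,2 ; -171

  a_2 = -1·5 + 2·-3 = -11
  a_3 = -1·-11 + 2·5 = 21
  a_4 = -1·21 + 2·-11 = -43
  a_5 = -1·-43 + 2·21 = 85
  a_6 = -1·85 + 2·-43 = -171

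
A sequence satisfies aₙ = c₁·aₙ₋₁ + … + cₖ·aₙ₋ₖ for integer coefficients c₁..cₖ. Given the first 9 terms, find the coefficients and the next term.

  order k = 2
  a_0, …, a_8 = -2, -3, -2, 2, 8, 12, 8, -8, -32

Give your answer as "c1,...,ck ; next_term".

2,-2 ; -48

  a_2 = 2·-3 + -2·-2 = -2
  a_3 = 2·-2 + -2·-3 = 2
  a_4 = 2·2 + -2·-2 = 8
  a_5 = 2·8 + -2·2 = 12
  a_6 = 2·12 + -2·8 = 8
  a_7 = 2·8 + -2·12 = -8
  a_8 = 2·-8 + -2·8 = -32
  a_9 = 2·-32 + -2·-8 = -48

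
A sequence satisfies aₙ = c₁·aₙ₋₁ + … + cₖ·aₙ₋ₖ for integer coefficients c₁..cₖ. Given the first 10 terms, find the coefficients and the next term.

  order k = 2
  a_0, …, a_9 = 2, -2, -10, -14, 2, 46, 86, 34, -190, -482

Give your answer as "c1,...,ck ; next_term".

2,-3 ; -394

  a_2 = 2·-2 + -3·2 = -10
  a_3 = 2·-10 + -3·-2 = -14
  a_4 = 2·-14 + -3·-10 = 2
  a_5 = 2·2 + -3·-14 = 46
  a_6 = 2·46 + -3·2 = 86
  a_7 = 2·86 + -3·46 = 34
  a_8 = 2·34 + -3·86 = -190
  a_9 = 2·-190 + -3·34 = -482
  a_10 = 2·-482 + -3·-190 = -394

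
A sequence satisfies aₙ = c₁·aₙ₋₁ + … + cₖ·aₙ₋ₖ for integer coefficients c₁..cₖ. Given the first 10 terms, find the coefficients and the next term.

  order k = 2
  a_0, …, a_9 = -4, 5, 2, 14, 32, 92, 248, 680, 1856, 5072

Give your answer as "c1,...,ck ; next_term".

  a_2 = 2·5 + 2·-4 = 2
  a_3 = 2·2 + 2·5 = 14
  a_4 = 2·14 + 2·2 = 32
  a_5 = 2·32 + 2·14 = 92
  a_6 = 2·92 + 2·32 = 248
  a_7 = 2·248 + 2·92 = 680
  a_8 = 2·680 + 2·248 = 1856
  a_9 = 2·1856 + 2·680 = 5072
  a_10 = 2·5072 + 2·1856 = 13856

2,2 ; 13856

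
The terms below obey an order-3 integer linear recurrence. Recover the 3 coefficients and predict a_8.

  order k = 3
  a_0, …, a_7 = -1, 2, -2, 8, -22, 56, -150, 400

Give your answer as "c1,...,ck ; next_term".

-2,1,-2 ; -1062

  a_3 = -2·-2 + 1·2 + -2·-1 = 8
  a_4 = -2·8 + 1·-2 + -2·2 = -22
  a_5 = -2·-22 + 1·8 + -2·-2 = 56
  a_6 = -2·56 + 1·-22 + -2·8 = -150
  a_7 = -2·-150 + 1·56 + -2·-22 = 400
  a_8 = -2·400 + 1·-150 + -2·56 = -1062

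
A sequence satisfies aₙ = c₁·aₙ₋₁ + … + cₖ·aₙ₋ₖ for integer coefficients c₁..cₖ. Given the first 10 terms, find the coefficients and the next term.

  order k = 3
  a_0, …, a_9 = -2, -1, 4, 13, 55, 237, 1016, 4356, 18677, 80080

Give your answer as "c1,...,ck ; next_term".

  a_3 = 4·4 + 1·-1 + 1·-2 = 13
  a_4 = 4·13 + 1·4 + 1·-1 = 55
  a_5 = 4·55 + 1·13 + 1·4 = 237
  a_6 = 4·237 + 1·55 + 1·13 = 1016
  a_7 = 4·1016 + 1·237 + 1·55 = 4356
  a_8 = 4·4356 + 1·1016 + 1·237 = 18677
  a_9 = 4·18677 + 1·4356 + 1·1016 = 80080
  a_10 = 4·80080 + 1·18677 + 1·4356 = 343353

4,1,1 ; 343353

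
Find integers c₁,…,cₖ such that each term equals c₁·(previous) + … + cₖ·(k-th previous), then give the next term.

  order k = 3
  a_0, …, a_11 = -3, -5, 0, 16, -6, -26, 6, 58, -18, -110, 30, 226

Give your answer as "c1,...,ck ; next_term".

-1,-2,-2 ; -66

  a_3 = -1·0 + -2·-5 + -2·-3 = 16
  a_4 = -1·16 + -2·0 + -2·-5 = -6
  a_5 = -1·-6 + -2·16 + -2·0 = -26
  a_6 = -1·-26 + -2·-6 + -2·16 = 6
  a_7 = -1·6 + -2·-26 + -2·-6 = 58
  a_8 = -1·58 + -2·6 + -2·-26 = -18
  a_9 = -1·-18 + -2·58 + -2·6 = -110
  a_10 = -1·-110 + -2·-18 + -2·58 = 30
  a_11 = -1·30 + -2·-110 + -2·-18 = 226
  a_12 = -1·226 + -2·30 + -2·-110 = -66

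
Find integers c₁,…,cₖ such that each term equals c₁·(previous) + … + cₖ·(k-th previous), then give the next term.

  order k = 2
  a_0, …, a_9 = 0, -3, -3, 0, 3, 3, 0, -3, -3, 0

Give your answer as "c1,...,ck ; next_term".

  a_2 = 1·-3 + -1·0 = -3
  a_3 = 1·-3 + -1·-3 = 0
  a_4 = 1·0 + -1·-3 = 3
  a_5 = 1·3 + -1·0 = 3
  a_6 = 1·3 + -1·3 = 0
  a_7 = 1·0 + -1·3 = -3
  a_8 = 1·-3 + -1·0 = -3
  a_9 = 1·-3 + -1·-3 = 0
  a_10 = 1·0 + -1·-3 = 3

1,-1 ; 3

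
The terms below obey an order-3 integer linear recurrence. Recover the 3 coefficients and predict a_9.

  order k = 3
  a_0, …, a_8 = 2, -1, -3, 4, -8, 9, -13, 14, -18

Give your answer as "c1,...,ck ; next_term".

-1,1,1 ; 19

  a_3 = -1·-3 + 1·-1 + 1·2 = 4
  a_4 = -1·4 + 1·-3 + 1·-1 = -8
  a_5 = -1·-8 + 1·4 + 1·-3 = 9
  a_6 = -1·9 + 1·-8 + 1·4 = -13
  a_7 = -1·-13 + 1·9 + 1·-8 = 14
  a_8 = -1·14 + 1·-13 + 1·9 = -18
  a_9 = -1·-18 + 1·14 + 1·-13 = 19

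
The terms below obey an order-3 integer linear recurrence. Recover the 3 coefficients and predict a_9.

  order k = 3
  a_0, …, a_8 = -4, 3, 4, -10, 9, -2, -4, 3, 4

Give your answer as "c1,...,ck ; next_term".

  a_3 = -2·4 + -2·3 + -1·-4 = -10
  a_4 = -2·-10 + -2·4 + -1·3 = 9
  a_5 = -2·9 + -2·-10 + -1·4 = -2
  a_6 = -2·-2 + -2·9 + -1·-10 = -4
  a_7 = -2·-4 + -2·-2 + -1·9 = 3
  a_8 = -2·3 + -2·-4 + -1·-2 = 4
  a_9 = -2·4 + -2·3 + -1·-4 = -10

-2,-2,-1 ; -10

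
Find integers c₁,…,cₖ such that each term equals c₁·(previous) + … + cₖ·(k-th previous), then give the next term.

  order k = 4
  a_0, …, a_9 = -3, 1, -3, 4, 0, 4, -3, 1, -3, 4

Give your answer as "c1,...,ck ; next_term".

  a_4 = 1·4 + 0·-3 + -1·1 + 1·-3 = 0
  a_5 = 1·0 + 0·4 + -1·-3 + 1·1 = 4
  a_6 = 1·4 + 0·0 + -1·4 + 1·-3 = -3
  a_7 = 1·-3 + 0·4 + -1·0 + 1·4 = 1
  a_8 = 1·1 + 0·-3 + -1·4 + 1·0 = -3
  a_9 = 1·-3 + 0·1 + -1·-3 + 1·4 = 4
  a_10 = 1·4 + 0·-3 + -1·1 + 1·-3 = 0

1,0,-1,1 ; 0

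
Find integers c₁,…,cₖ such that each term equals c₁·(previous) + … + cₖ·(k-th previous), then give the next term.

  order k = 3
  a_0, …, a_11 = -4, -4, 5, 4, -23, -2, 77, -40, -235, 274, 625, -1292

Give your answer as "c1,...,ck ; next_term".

0,-3,2 ; -1327

  a_3 = 0·5 + -3·-4 + 2·-4 = 4
  a_4 = 0·4 + -3·5 + 2·-4 = -23
  a_5 = 0·-23 + -3·4 + 2·5 = -2
  a_6 = 0·-2 + -3·-23 + 2·4 = 77
  a_7 = 0·77 + -3·-2 + 2·-23 = -40
  a_8 = 0·-40 + -3·77 + 2·-2 = -235
  a_9 = 0·-235 + -3·-40 + 2·77 = 274
  a_10 = 0·274 + -3·-235 + 2·-40 = 625
  a_11 = 0·625 + -3·274 + 2·-235 = -1292
  a_12 = 0·-1292 + -3·625 + 2·274 = -1327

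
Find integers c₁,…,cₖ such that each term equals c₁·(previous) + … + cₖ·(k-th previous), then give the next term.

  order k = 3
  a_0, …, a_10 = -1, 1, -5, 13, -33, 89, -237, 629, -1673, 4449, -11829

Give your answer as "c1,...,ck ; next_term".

  a_3 = -2·-5 + 1·1 + -2·-1 = 13
  a_4 = -2·13 + 1·-5 + -2·1 = -33
  a_5 = -2·-33 + 1·13 + -2·-5 = 89
  a_6 = -2·89 + 1·-33 + -2·13 = -237
  a_7 = -2·-237 + 1·89 + -2·-33 = 629
  a_8 = -2·629 + 1·-237 + -2·89 = -1673
  a_9 = -2·-1673 + 1·629 + -2·-237 = 4449
  a_10 = -2·4449 + 1·-1673 + -2·629 = -11829
  a_11 = -2·-11829 + 1·4449 + -2·-1673 = 31453

-2,1,-2 ; 31453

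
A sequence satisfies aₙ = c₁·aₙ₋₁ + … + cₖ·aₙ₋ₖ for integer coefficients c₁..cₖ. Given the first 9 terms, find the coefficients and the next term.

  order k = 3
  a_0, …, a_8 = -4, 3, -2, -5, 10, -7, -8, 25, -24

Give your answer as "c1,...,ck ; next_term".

  a_3 = -1·-2 + -1·3 + 1·-4 = -5
  a_4 = -1·-5 + -1·-2 + 1·3 = 10
  a_5 = -1·10 + -1·-5 + 1·-2 = -7
  a_6 = -1·-7 + -1·10 + 1·-5 = -8
  a_7 = -1·-8 + -1·-7 + 1·10 = 25
  a_8 = -1·25 + -1·-8 + 1·-7 = -24
  a_9 = -1·-24 + -1·25 + 1·-8 = -9

-1,-1,1 ; -9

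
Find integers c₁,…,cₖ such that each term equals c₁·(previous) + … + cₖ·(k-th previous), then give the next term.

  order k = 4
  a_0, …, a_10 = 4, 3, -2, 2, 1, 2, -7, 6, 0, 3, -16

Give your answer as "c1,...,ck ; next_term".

  a_4 = -1·2 + -1·-2 + -1·3 + 1·4 = 1
  a_5 = -1·1 + -1·2 + -1·-2 + 1·3 = 2
  a_6 = -1·2 + -1·1 + -1·2 + 1·-2 = -7
  a_7 = -1·-7 + -1·2 + -1·1 + 1·2 = 6
  a_8 = -1·6 + -1·-7 + -1·2 + 1·1 = 0
  a_9 = -1·0 + -1·6 + -1·-7 + 1·2 = 3
  a_10 = -1·3 + -1·0 + -1·6 + 1·-7 = -16
  a_11 = -1·-16 + -1·3 + -1·0 + 1·6 = 19

-1,-1,-1,1 ; 19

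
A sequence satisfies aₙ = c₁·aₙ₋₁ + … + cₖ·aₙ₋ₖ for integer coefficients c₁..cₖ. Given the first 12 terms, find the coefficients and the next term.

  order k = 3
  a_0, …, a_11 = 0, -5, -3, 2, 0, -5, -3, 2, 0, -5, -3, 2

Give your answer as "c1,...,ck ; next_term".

1,-1,1 ; 0

  a_3 = 1·-3 + -1·-5 + 1·0 = 2
  a_4 = 1·2 + -1·-3 + 1·-5 = 0
  a_5 = 1·0 + -1·2 + 1·-3 = -5
  a_6 = 1·-5 + -1·0 + 1·2 = -3
  a_7 = 1·-3 + -1·-5 + 1·0 = 2
  a_8 = 1·2 + -1·-3 + 1·-5 = 0
  a_9 = 1·0 + -1·2 + 1·-3 = -5
  a_10 = 1·-5 + -1·0 + 1·2 = -3
  a_11 = 1·-3 + -1·-5 + 1·0 = 2
  a_12 = 1·2 + -1·-3 + 1·-5 = 0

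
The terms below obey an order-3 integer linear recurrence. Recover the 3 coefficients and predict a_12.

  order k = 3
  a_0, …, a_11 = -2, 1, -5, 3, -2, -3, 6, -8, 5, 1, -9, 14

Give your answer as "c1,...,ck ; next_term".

  a_3 = -1·-5 + 0·1 + 1·-2 = 3
  a_4 = -1·3 + 0·-5 + 1·1 = -2
  a_5 = -1·-2 + 0·3 + 1·-5 = -3
  a_6 = -1·-3 + 0·-2 + 1·3 = 6
  a_7 = -1·6 + 0·-3 + 1·-2 = -8
  a_8 = -1·-8 + 0·6 + 1·-3 = 5
  a_9 = -1·5 + 0·-8 + 1·6 = 1
  a_10 = -1·1 + 0·5 + 1·-8 = -9
  a_11 = -1·-9 + 0·1 + 1·5 = 14
  a_12 = -1·14 + 0·-9 + 1·1 = -13

-1,0,1 ; -13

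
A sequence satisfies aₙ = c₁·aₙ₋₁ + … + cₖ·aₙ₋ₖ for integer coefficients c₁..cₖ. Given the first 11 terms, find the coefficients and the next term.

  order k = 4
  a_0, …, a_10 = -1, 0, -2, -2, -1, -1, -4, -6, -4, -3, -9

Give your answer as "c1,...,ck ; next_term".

  a_4 = 1·-2 + -1·-2 + 1·0 + 1·-1 = -1
  a_5 = 1·-1 + -1·-2 + 1·-2 + 1·0 = -1
  a_6 = 1·-1 + -1·-1 + 1·-2 + 1·-2 = -4
  a_7 = 1·-4 + -1·-1 + 1·-1 + 1·-2 = -6
  a_8 = 1·-6 + -1·-4 + 1·-1 + 1·-1 = -4
  a_9 = 1·-4 + -1·-6 + 1·-4 + 1·-1 = -3
  a_10 = 1·-3 + -1·-4 + 1·-6 + 1·-4 = -9
  a_11 = 1·-9 + -1·-3 + 1·-4 + 1·-6 = -16

1,-1,1,1 ; -16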